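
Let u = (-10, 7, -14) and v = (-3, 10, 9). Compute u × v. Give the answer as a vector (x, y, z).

(203, 132, -79)

i: 7·9 - (-14)·10 = 63 - (-140) = 203
j: (-14)·(-3) - (-10)·9 = 42 - (-90) = 132
k: (-10)·10 - 7·(-3) = -100 - (-21) = -79
u × v = (203, 132, -79)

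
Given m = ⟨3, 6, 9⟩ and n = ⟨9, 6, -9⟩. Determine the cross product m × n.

(-108, 108, -36)

i: 6·(-9) - 9·6 = -54 - 54 = -108
j: 9·9 - 3·(-9) = 81 - (-27) = 108
k: 3·6 - 6·9 = 18 - 54 = -36
m × n = (-108, 108, -36)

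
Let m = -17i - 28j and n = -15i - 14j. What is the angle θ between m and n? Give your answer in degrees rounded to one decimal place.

15.7

m · n = (-17)·(-15) + (-28)·(-14) = 255 + 392 = 647
|m|² = 289 + 784 = 1073,  |m| = √1073 ≈ 32.756679
|n|² = 225 + 196 = 421,  |n| = √421 ≈ 20.518285
cos θ = 647 / (32.756679 · 20.518285) ≈ 0.96264
θ = arccos(0.96264) ≈ 15.7°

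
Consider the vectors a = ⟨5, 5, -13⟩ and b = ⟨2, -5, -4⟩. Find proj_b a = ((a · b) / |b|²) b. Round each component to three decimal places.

(1.644, -4.111, -3.289)

a · b = 5·2 + 5·(-5) + (-13)·(-4) = 10 - 25 + 52 = 37
|b|² = 4 + 25 + 16 = 45
proj_b a = (37/45) · (2, -5, -4) ≈ (1.644, -4.111, -3.289)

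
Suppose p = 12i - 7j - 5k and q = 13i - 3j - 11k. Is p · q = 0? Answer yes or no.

no

p · q = 12·13 + (-7)·(-3) + (-5)·(-11) = 156 + 21 + 55 = 232
Nonzero, so the vectors are not orthogonal.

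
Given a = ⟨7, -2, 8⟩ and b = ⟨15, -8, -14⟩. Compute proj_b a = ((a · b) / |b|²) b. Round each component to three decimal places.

(0.278, -0.148, -0.260)

a · b = 7·15 + (-2)·(-8) + 8·(-14) = 105 + 16 - 112 = 9
|b|² = 225 + 64 + 196 = 485
proj_b a = (9/485) · (15, -8, -14) ≈ (0.278, -0.148, -0.260)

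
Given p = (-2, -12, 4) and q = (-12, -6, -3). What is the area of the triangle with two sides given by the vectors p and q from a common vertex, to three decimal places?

i: (-12)·(-3) - 4·(-6) = 36 - (-24) = 60
j: 4·(-12) - (-2)·(-3) = -48 - 6 = -54
k: (-2)·(-6) - (-12)·(-12) = 12 - 144 = -132
p × q = (60, -54, -132)
|p × q| = √(60² + (-54)² + (-132)²) = √23940 ≈ 154.7256
area = ½ · 154.7256 ≈ 77.363

77.363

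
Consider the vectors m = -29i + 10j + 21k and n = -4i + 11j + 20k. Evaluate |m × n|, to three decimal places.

i: 10·20 - 21·11 = 200 - 231 = -31
j: 21·(-4) - (-29)·20 = -84 - (-580) = 496
k: (-29)·11 - 10·(-4) = -319 - (-40) = -279
m × n = (-31, 496, -279)
|m × n| = √((-31)² + 496² + (-279)²) = √324818 ≈ 569.9281

569.928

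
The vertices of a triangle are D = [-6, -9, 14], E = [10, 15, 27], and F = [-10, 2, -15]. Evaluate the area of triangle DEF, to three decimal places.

DE = (16, 24, 13),  DF = (-4, 11, -29)
i: 24·(-29) - 13·11 = -696 - 143 = -839
j: 13·(-4) - 16·(-29) = -52 - (-464) = 412
k: 16·11 - 24·(-4) = 176 - (-96) = 272
DE × DF = (-839, 412, 272)
|DE × DF| = √947649 ≈ 973.4726
area = ½ · 973.4726 ≈ 486.736

486.736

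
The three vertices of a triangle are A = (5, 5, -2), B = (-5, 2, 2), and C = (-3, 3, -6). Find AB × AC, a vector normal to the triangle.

AB = (-10, -3, 4)
AC = (-8, -2, -4)
i: (-3)·(-4) - 4·(-2) = 12 - (-8) = 20
j: 4·(-8) - (-10)·(-4) = -32 - 40 = -72
k: (-10)·(-2) - (-3)·(-8) = 20 - 24 = -4
AB × AC = (20, -72, -4)

(20, -72, -4)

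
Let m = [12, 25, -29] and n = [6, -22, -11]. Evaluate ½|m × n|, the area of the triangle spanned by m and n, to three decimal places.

i: 25·(-11) - (-29)·(-22) = -275 - 638 = -913
j: (-29)·6 - 12·(-11) = -174 - (-132) = -42
k: 12·(-22) - 25·6 = -264 - 150 = -414
m × n = (-913, -42, -414)
|m × n| = √((-913)² + (-42)² + (-414)²) = √1006729 ≈ 1003.3589
area = ½ · 1003.3589 ≈ 501.679

501.679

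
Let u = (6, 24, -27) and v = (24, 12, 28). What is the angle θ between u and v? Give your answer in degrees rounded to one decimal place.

103.2

u · v = 6·24 + 24·12 + (-27)·28 = 144 + 288 - 756 = -324
|u|² = 36 + 576 + 729 = 1341,  |u| = √1341 ≈ 36.619667
|v|² = 576 + 144 + 784 = 1504,  |v| = √1504 ≈ 38.781439
cos θ = -324 / (36.619667 · 38.781439) ≈ -0.22814
θ = arccos(-0.22814) ≈ 103.2°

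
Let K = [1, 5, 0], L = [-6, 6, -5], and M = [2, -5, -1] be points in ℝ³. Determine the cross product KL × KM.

KL = (-7, 1, -5)
KM = (1, -10, -1)
i: 1·(-1) - (-5)·(-10) = -1 - 50 = -51
j: (-5)·1 - (-7)·(-1) = -5 - 7 = -12
k: (-7)·(-10) - 1·1 = 70 - 1 = 69
KL × KM = (-51, -12, 69)

(-51, -12, 69)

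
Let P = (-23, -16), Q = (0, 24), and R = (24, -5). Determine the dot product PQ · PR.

PQ = Q − P = (23, 40)
PR = R − P = (47, 11)
PQ · PR = 23·47 + 40·11 = 1081 + 440 = 1521

1521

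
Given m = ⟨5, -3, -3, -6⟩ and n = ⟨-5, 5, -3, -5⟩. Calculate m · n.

-1

m · n = 5·(-5) + (-3)·5 + (-3)·(-3) + (-6)·(-5) = -25 - 15 + 9 + 30 = -1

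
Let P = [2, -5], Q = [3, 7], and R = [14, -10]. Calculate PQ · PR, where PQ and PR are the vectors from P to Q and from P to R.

PQ = Q − P = (1, 12)
PR = R − P = (12, -5)
PQ · PR = 1·12 + 12·(-5) = 12 - 60 = -48

-48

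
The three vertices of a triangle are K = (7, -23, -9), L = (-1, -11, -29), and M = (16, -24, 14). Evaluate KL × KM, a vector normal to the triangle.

KL = (-8, 12, -20)
KM = (9, -1, 23)
i: 12·23 - (-20)·(-1) = 276 - 20 = 256
j: (-20)·9 - (-8)·23 = -180 - (-184) = 4
k: (-8)·(-1) - 12·9 = 8 - 108 = -100
KL × KM = (256, 4, -100)

(256, 4, -100)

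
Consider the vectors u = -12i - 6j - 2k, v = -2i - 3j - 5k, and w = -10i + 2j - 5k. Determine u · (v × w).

v × w:
i: (-3)·(-5) - (-5)·2 = 15 - (-10) = 25
j: (-5)·(-10) - (-2)·(-5) = 50 - 10 = 40
k: (-2)·2 - (-3)·(-10) = -4 - 30 = -34
v × w = (25, 40, -34)
u · (v × w) = (-12)·25 + (-6)·40 + (-2)·(-34) = -300 - 240 + 68 = -472

-472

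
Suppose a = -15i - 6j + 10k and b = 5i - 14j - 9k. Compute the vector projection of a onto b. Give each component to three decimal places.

(-1.341, 3.755, 2.414)

a · b = (-15)·5 + (-6)·(-14) + 10·(-9) = -75 + 84 - 90 = -81
|b|² = 25 + 196 + 81 = 302
proj_b a = (-81/302) · (5, -14, -9) ≈ (-1.341, 3.755, 2.414)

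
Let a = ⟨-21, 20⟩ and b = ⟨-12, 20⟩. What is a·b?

a · b = (-21)·(-12) + 20·20 = 252 + 400 = 652

652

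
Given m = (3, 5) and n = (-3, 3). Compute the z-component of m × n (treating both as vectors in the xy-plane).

24

3·3 - 5·(-3) = 9 - (-15) = 24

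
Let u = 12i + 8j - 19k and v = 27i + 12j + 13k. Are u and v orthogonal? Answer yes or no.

u · v = 12·27 + 8·12 + (-19)·13 = 324 + 96 - 247 = 173
Nonzero, so the vectors are not orthogonal.

no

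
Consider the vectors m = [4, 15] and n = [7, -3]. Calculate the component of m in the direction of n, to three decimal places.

m · n = 4·7 + 15·(-3) = 28 - 45 = -17
|n| = √(49 + 9) = √58 ≈ 7.6158
comp_n m = -17 / √58 ≈ -2.232

-2.232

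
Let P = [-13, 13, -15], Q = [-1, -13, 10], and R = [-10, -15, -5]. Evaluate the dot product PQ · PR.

PQ = Q − P = (12, -26, 25)
PR = R − P = (3, -28, 10)
PQ · PR = 12·3 + (-26)·(-28) + 25·10 = 36 + 728 + 250 = 1014

1014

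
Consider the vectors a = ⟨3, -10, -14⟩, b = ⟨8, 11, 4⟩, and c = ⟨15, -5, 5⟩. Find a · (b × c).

b × c:
i: 11·5 - 4·(-5) = 55 - (-20) = 75
j: 4·15 - 8·5 = 60 - 40 = 20
k: 8·(-5) - 11·15 = -40 - 165 = -205
b × c = (75, 20, -205)
a · (b × c) = 3·75 + (-10)·20 + (-14)·(-205) = 225 - 200 + 2870 = 2895

2895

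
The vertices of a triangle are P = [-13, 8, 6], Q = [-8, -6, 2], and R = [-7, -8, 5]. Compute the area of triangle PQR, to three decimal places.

26.819

PQ = (5, -14, -4),  PR = (6, -16, -1)
i: (-14)·(-1) - (-4)·(-16) = 14 - 64 = -50
j: (-4)·6 - 5·(-1) = -24 - (-5) = -19
k: 5·(-16) - (-14)·6 = -80 - (-84) = 4
PQ × PR = (-50, -19, 4)
|PQ × PR| = √2877 ≈ 53.6377
area = ½ · 53.6377 ≈ 26.819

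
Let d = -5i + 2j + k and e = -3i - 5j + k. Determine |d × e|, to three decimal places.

31.843

i: 2·1 - 1·(-5) = 2 - (-5) = 7
j: 1·(-3) - (-5)·1 = -3 - (-5) = 2
k: (-5)·(-5) - 2·(-3) = 25 - (-6) = 31
d × e = (7, 2, 31)
|d × e| = √(7² + 2² + 31²) = √1014 ≈ 31.8434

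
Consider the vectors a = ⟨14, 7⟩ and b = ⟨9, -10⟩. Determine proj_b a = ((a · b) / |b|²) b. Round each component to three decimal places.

a · b = 14·9 + 7·(-10) = 126 - 70 = 56
|b|² = 81 + 100 = 181
proj_b a = (56/181) · (9, -10) ≈ (2.785, -3.094)

(2.785, -3.094)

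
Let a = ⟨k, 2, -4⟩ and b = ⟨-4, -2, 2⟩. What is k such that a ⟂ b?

-3

a · b = k·(-4) + 2·(-2) + (-4)·2 = -12 - 4k
Set equal to 0: -4k = 12, so k = -3.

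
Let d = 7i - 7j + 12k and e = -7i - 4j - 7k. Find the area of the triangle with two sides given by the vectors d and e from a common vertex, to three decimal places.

64.349

i: (-7)·(-7) - 12·(-4) = 49 - (-48) = 97
j: 12·(-7) - 7·(-7) = -84 - (-49) = -35
k: 7·(-4) - (-7)·(-7) = -28 - 49 = -77
d × e = (97, -35, -77)
|d × e| = √(97² + (-35)² + (-77)²) = √16563 ≈ 128.6973
area = ½ · 128.6973 ≈ 64.349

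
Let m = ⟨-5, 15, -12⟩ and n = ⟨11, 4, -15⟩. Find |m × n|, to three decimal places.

329.246

i: 15·(-15) - (-12)·4 = -225 - (-48) = -177
j: (-12)·11 - (-5)·(-15) = -132 - 75 = -207
k: (-5)·4 - 15·11 = -20 - 165 = -185
m × n = (-177, -207, -185)
|m × n| = √((-177)² + (-207)² + (-185)²) = √108403 ≈ 329.2461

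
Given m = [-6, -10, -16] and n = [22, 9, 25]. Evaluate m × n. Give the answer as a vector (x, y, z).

(-106, -202, 166)

i: (-10)·25 - (-16)·9 = -250 - (-144) = -106
j: (-16)·22 - (-6)·25 = -352 - (-150) = -202
k: (-6)·9 - (-10)·22 = -54 - (-220) = 166
m × n = (-106, -202, 166)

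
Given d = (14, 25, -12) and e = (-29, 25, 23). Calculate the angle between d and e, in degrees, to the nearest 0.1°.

d · e = 14·(-29) + 25·25 + (-12)·23 = -406 + 625 - 276 = -57
|d|² = 196 + 625 + 144 = 965,  |d| = √965 ≈ 31.064449
|e|² = 841 + 625 + 529 = 1995,  |e| = √1995 ≈ 44.665423
cos θ = -57 / (31.064449 · 44.665423) ≈ -0.04108
θ = arccos(-0.04108) ≈ 92.4°

92.4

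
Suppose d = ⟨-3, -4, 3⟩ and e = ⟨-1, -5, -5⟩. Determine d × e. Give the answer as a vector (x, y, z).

i: (-4)·(-5) - 3·(-5) = 20 - (-15) = 35
j: 3·(-1) - (-3)·(-5) = -3 - 15 = -18
k: (-3)·(-5) - (-4)·(-1) = 15 - 4 = 11
d × e = (35, -18, 11)

(35, -18, 11)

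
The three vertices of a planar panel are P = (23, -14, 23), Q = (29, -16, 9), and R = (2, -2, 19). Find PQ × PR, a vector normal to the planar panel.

(176, 318, 30)

PQ = (6, -2, -14)
PR = (-21, 12, -4)
i: (-2)·(-4) - (-14)·12 = 8 - (-168) = 176
j: (-14)·(-21) - 6·(-4) = 294 - (-24) = 318
k: 6·12 - (-2)·(-21) = 72 - 42 = 30
PQ × PR = (176, 318, 30)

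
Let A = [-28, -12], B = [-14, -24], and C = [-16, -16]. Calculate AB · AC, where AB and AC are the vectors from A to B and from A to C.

216

AB = B − A = (14, -12)
AC = C − A = (12, -4)
AB · AC = 14·12 + (-12)·(-4) = 168 + 48 = 216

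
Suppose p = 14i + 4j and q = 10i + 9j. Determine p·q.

176

p · q = 14·10 + 4·9 = 140 + 36 = 176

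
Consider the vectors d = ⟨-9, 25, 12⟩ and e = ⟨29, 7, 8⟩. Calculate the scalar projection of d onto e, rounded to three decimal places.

d · e = (-9)·29 + 25·7 + 12·8 = -261 + 175 + 96 = 10
|e| = √(841 + 49 + 64) = √954 ≈ 30.8869
comp_e d = 10 / √954 ≈ 0.324

0.324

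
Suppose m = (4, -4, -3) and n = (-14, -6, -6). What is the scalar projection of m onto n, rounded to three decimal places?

-0.855

m · n = 4·(-14) + (-4)·(-6) + (-3)·(-6) = -56 + 24 + 18 = -14
|n| = √(196 + 36 + 36) = √268 ≈ 16.3707
comp_n m = -14 / √268 ≈ -0.855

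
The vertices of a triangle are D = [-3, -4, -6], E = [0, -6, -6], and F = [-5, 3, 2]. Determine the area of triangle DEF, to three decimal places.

DE = (3, -2, 0),  DF = (-2, 7, 8)
i: (-2)·8 - 0·7 = -16 - 0 = -16
j: 0·(-2) - 3·8 = 0 - 24 = -24
k: 3·7 - (-2)·(-2) = 21 - 4 = 17
DE × DF = (-16, -24, 17)
|DE × DF| = √1121 ≈ 33.4813
area = ½ · 33.4813 ≈ 16.741

16.741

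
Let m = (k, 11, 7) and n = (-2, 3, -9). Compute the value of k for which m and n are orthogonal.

-15

m · n = k·(-2) + 11·3 + 7·(-9) = -30 - 2k
Set equal to 0: -2k = 30, so k = -15.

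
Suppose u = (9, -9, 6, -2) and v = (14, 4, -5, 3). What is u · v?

u · v = 9·14 + (-9)·4 + 6·(-5) + (-2)·3 = 126 - 36 - 30 - 6 = 54

54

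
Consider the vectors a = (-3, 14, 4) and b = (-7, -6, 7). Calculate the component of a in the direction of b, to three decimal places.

-3.024

a · b = (-3)·(-7) + 14·(-6) + 4·7 = 21 - 84 + 28 = -35
|b| = √(49 + 36 + 49) = √134 ≈ 11.5758
comp_b a = -35 / √134 ≈ -3.024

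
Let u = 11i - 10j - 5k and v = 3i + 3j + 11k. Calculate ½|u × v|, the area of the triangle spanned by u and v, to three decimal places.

i: (-10)·11 - (-5)·3 = -110 - (-15) = -95
j: (-5)·3 - 11·11 = -15 - 121 = -136
k: 11·3 - (-10)·3 = 33 - (-30) = 63
u × v = (-95, -136, 63)
|u × v| = √((-95)² + (-136)² + 63²) = √31490 ≈ 177.4542
area = ½ · 177.4542 ≈ 88.727

88.727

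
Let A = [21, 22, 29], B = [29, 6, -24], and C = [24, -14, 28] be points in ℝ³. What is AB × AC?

AB = (8, -16, -53)
AC = (3, -36, -1)
i: (-16)·(-1) - (-53)·(-36) = 16 - 1908 = -1892
j: (-53)·3 - 8·(-1) = -159 - (-8) = -151
k: 8·(-36) - (-16)·3 = -288 - (-48) = -240
AB × AC = (-1892, -151, -240)

(-1892, -151, -240)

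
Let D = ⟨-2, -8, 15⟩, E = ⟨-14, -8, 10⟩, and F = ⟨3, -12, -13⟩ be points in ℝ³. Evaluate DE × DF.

DE = (-12, 0, -5)
DF = (5, -4, -28)
i: 0·(-28) - (-5)·(-4) = 0 - 20 = -20
j: (-5)·5 - (-12)·(-28) = -25 - 336 = -361
k: (-12)·(-4) - 0·5 = 48 - 0 = 48
DE × DF = (-20, -361, 48)

(-20, -361, 48)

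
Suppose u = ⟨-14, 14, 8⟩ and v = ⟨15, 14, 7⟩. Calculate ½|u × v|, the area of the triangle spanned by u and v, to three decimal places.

i: 14·7 - 8·14 = 98 - 112 = -14
j: 8·15 - (-14)·7 = 120 - (-98) = 218
k: (-14)·14 - 14·15 = -196 - 210 = -406
u × v = (-14, 218, -406)
|u × v| = √((-14)² + 218² + (-406)²) = √212556 ≈ 461.0380
area = ½ · 461.0380 ≈ 230.519

230.519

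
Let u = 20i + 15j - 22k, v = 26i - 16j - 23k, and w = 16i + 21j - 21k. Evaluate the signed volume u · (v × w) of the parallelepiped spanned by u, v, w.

1406

v × w:
i: (-16)·(-21) - (-23)·21 = 336 - (-483) = 819
j: (-23)·16 - 26·(-21) = -368 - (-546) = 178
k: 26·21 - (-16)·16 = 546 - (-256) = 802
v × w = (819, 178, 802)
u · (v × w) = 20·819 + 15·178 + (-22)·802 = 16380 + 2670 - 17644 = 1406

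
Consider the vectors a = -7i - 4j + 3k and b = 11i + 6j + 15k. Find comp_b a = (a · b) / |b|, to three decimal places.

a · b = (-7)·11 + (-4)·6 + 3·15 = -77 - 24 + 45 = -56
|b| = √(121 + 36 + 225) = √382 ≈ 19.5448
comp_b a = -56 / √382 ≈ -2.865

-2.865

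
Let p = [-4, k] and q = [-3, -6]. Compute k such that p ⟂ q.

2

p · q = (-4)·(-3) + k·(-6) = 12 - 6k
Set equal to 0: -6k = -12, so k = 2.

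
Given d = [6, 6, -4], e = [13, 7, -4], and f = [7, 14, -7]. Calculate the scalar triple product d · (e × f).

-112

e × f:
i: 7·(-7) - (-4)·14 = -49 - (-56) = 7
j: (-4)·7 - 13·(-7) = -28 - (-91) = 63
k: 13·14 - 7·7 = 182 - 49 = 133
e × f = (7, 63, 133)
d · (e × f) = 6·7 + 6·63 + (-4)·133 = 42 + 378 - 532 = -112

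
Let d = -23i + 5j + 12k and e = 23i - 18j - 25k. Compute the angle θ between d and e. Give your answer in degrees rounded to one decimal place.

d · e = (-23)·23 + 5·(-18) + 12·(-25) = -529 - 90 - 300 = -919
|d|² = 529 + 25 + 144 = 698,  |d| = √698 ≈ 26.419690
|e|² = 529 + 324 + 625 = 1478,  |e| = √1478 ≈ 38.444766
cos θ = -919 / (26.419690 · 38.444766) ≈ -0.90480
θ = arccos(-0.90480) ≈ 154.8°

154.8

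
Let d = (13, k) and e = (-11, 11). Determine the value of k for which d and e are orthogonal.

13

d · e = 13·(-11) + k·11 = -143 + 11k
Set equal to 0: 11k = 143, so k = 13.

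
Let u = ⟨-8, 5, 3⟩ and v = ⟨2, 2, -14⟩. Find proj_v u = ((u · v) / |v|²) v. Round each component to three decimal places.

(-0.471, -0.471, 3.294)

u · v = (-8)·2 + 5·2 + 3·(-14) = -16 + 10 - 42 = -48
|v|² = 4 + 4 + 196 = 204
proj_v u = (-48/204) · (2, 2, -14) ≈ (-0.471, -0.471, 3.294)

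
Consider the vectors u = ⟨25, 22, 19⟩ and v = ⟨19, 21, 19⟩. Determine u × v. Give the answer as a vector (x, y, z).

(19, -114, 107)

i: 22·19 - 19·21 = 418 - 399 = 19
j: 19·19 - 25·19 = 361 - 475 = -114
k: 25·21 - 22·19 = 525 - 418 = 107
u × v = (19, -114, 107)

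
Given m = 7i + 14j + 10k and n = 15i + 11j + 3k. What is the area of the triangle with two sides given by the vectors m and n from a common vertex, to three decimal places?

i: 14·3 - 10·11 = 42 - 110 = -68
j: 10·15 - 7·3 = 150 - 21 = 129
k: 7·11 - 14·15 = 77 - 210 = -133
m × n = (-68, 129, -133)
|m × n| = √((-68)² + 129² + (-133)²) = √38954 ≈ 197.3677
area = ½ · 197.3677 ≈ 98.684

98.684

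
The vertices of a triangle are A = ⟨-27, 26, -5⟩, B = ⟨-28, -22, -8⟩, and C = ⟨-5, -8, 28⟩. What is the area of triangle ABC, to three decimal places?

1003.965

AB = (-1, -48, -3),  AC = (22, -34, 33)
i: (-48)·33 - (-3)·(-34) = -1584 - 102 = -1686
j: (-3)·22 - (-1)·33 = -66 - (-33) = -33
k: (-1)·(-34) - (-48)·22 = 34 - (-1056) = 1090
AB × AC = (-1686, -33, 1090)
|AB × AC| = √4031785 ≈ 2007.9305
area = ½ · 2007.9305 ≈ 1003.965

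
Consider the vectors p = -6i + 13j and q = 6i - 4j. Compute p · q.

p · q = (-6)·6 + 13·(-4) = -36 - 52 = -88

-88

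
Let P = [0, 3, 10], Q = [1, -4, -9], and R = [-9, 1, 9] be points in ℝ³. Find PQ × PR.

(-31, 172, -65)

PQ = (1, -7, -19)
PR = (-9, -2, -1)
i: (-7)·(-1) - (-19)·(-2) = 7 - 38 = -31
j: (-19)·(-9) - 1·(-1) = 171 - (-1) = 172
k: 1·(-2) - (-7)·(-9) = -2 - 63 = -65
PQ × PR = (-31, 172, -65)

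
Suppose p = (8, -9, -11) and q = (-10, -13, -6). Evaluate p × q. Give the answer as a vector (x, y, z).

(-89, 158, -194)

i: (-9)·(-6) - (-11)·(-13) = 54 - 143 = -89
j: (-11)·(-10) - 8·(-6) = 110 - (-48) = 158
k: 8·(-13) - (-9)·(-10) = -104 - 90 = -194
p × q = (-89, 158, -194)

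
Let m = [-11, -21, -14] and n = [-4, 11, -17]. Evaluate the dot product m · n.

m · n = (-11)·(-4) + (-21)·11 + (-14)·(-17) = 44 - 231 + 238 = 51

51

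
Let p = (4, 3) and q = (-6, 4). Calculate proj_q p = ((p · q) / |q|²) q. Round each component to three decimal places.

p · q = 4·(-6) + 3·4 = -24 + 12 = -12
|q|² = 36 + 16 = 52
proj_q p = (-12/52) · (-6, 4) ≈ (1.385, -0.923)

(1.385, -0.923)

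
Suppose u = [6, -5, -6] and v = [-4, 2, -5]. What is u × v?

(37, 54, -8)

i: (-5)·(-5) - (-6)·2 = 25 - (-12) = 37
j: (-6)·(-4) - 6·(-5) = 24 - (-30) = 54
k: 6·2 - (-5)·(-4) = 12 - 20 = -8
u × v = (37, 54, -8)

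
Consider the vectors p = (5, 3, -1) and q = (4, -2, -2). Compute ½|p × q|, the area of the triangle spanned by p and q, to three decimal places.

12.083

i: 3·(-2) - (-1)·(-2) = -6 - 2 = -8
j: (-1)·4 - 5·(-2) = -4 - (-10) = 6
k: 5·(-2) - 3·4 = -10 - 12 = -22
p × q = (-8, 6, -22)
|p × q| = √((-8)² + 6² + (-22)²) = √584 ≈ 24.1661
area = ½ · 24.1661 ≈ 12.083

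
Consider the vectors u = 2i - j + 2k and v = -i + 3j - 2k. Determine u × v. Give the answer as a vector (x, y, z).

i: (-1)·(-2) - 2·3 = 2 - 6 = -4
j: 2·(-1) - 2·(-2) = -2 - (-4) = 2
k: 2·3 - (-1)·(-1) = 6 - 1 = 5
u × v = (-4, 2, 5)

(-4, 2, 5)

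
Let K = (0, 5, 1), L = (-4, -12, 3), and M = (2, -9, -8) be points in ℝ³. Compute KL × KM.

(181, -32, 90)

KL = (-4, -17, 2)
KM = (2, -14, -9)
i: (-17)·(-9) - 2·(-14) = 153 - (-28) = 181
j: 2·2 - (-4)·(-9) = 4 - 36 = -32
k: (-4)·(-14) - (-17)·2 = 56 - (-34) = 90
KL × KM = (181, -32, 90)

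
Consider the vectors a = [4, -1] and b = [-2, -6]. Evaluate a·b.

a · b = 4·(-2) + (-1)·(-6) = -8 + 6 = -2

-2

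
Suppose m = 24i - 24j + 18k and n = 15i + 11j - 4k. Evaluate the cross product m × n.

i: (-24)·(-4) - 18·11 = 96 - 198 = -102
j: 18·15 - 24·(-4) = 270 - (-96) = 366
k: 24·11 - (-24)·15 = 264 - (-360) = 624
m × n = (-102, 366, 624)

(-102, 366, 624)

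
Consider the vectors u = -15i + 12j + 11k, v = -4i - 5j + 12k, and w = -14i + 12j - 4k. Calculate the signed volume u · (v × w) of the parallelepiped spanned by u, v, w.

v × w:
i: (-5)·(-4) - 12·12 = 20 - 144 = -124
j: 12·(-14) - (-4)·(-4) = -168 - 16 = -184
k: (-4)·12 - (-5)·(-14) = -48 - 70 = -118
v × w = (-124, -184, -118)
u · (v × w) = (-15)·(-124) + 12·(-184) + 11·(-118) = 1860 - 2208 - 1298 = -1646

-1646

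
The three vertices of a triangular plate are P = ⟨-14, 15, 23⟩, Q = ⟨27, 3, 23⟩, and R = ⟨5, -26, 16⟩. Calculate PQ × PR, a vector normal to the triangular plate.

PQ = (41, -12, 0)
PR = (19, -41, -7)
i: (-12)·(-7) - 0·(-41) = 84 - 0 = 84
j: 0·19 - 41·(-7) = 0 - (-287) = 287
k: 41·(-41) - (-12)·19 = -1681 - (-228) = -1453
PQ × PR = (84, 287, -1453)

(84, 287, -1453)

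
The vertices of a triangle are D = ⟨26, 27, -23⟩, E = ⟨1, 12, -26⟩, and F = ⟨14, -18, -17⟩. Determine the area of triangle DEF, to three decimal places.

DE = (-25, -15, -3),  DF = (-12, -45, 6)
i: (-15)·6 - (-3)·(-45) = -90 - 135 = -225
j: (-3)·(-12) - (-25)·6 = 36 - (-150) = 186
k: (-25)·(-45) - (-15)·(-12) = 1125 - 180 = 945
DE × DF = (-225, 186, 945)
|DE × DF| = √978246 ≈ 989.0632
area = ½ · 989.0632 ≈ 494.532

494.532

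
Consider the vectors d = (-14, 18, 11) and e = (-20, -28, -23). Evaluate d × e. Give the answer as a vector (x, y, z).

(-106, -542, 752)

i: 18·(-23) - 11·(-28) = -414 - (-308) = -106
j: 11·(-20) - (-14)·(-23) = -220 - 322 = -542
k: (-14)·(-28) - 18·(-20) = 392 - (-360) = 752
d × e = (-106, -542, 752)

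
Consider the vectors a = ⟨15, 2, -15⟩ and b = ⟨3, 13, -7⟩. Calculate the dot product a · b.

176

a · b = 15·3 + 2·13 + (-15)·(-7) = 45 + 26 + 105 = 176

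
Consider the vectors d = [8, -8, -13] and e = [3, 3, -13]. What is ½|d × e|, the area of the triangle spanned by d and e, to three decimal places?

i: (-8)·(-13) - (-13)·3 = 104 - (-39) = 143
j: (-13)·3 - 8·(-13) = -39 - (-104) = 65
k: 8·3 - (-8)·3 = 24 - (-24) = 48
d × e = (143, 65, 48)
|d × e| = √(143² + 65² + 48²) = √26978 ≈ 164.2498
area = ½ · 164.2498 ≈ 82.125

82.125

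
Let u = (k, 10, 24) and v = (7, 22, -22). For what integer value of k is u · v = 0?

44

u · v = k·7 + 10·22 + 24·(-22) = -308 + 7k
Set equal to 0: 7k = 308, so k = 44.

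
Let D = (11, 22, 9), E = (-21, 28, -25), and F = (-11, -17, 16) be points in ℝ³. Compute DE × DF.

DE = (-32, 6, -34)
DF = (-22, -39, 7)
i: 6·7 - (-34)·(-39) = 42 - 1326 = -1284
j: (-34)·(-22) - (-32)·7 = 748 - (-224) = 972
k: (-32)·(-39) - 6·(-22) = 1248 - (-132) = 1380
DE × DF = (-1284, 972, 1380)

(-1284, 972, 1380)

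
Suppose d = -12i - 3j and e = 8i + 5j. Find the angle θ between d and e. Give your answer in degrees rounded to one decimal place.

162.0

d · e = (-12)·8 + (-3)·5 = -96 - 15 = -111
|d|² = 144 + 9 = 153,  |d| = √153 ≈ 12.369317
|e|² = 64 + 25 = 89,  |e| = √89 ≈ 9.433981
cos θ = -111 / (12.369317 · 9.433981) ≈ -0.95122
θ = arccos(-0.95122) ≈ 162.0°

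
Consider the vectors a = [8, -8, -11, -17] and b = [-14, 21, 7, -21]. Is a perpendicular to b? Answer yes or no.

yes

a · b = 8·(-14) + (-8)·21 + (-11)·7 + (-17)·(-21) = -112 - 168 - 77 + 357 = 0
Zero, so the vectors are orthogonal.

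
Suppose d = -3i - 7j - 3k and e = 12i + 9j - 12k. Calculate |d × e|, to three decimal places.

i: (-7)·(-12) - (-3)·9 = 84 - (-27) = 111
j: (-3)·12 - (-3)·(-12) = -36 - 36 = -72
k: (-3)·9 - (-7)·12 = -27 - (-84) = 57
d × e = (111, -72, 57)
|d × e| = √(111² + (-72)² + 57²) = √20754 ≈ 144.0625

144.062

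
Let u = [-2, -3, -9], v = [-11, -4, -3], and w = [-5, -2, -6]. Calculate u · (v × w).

99

v × w:
i: (-4)·(-6) - (-3)·(-2) = 24 - 6 = 18
j: (-3)·(-5) - (-11)·(-6) = 15 - 66 = -51
k: (-11)·(-2) - (-4)·(-5) = 22 - 20 = 2
v × w = (18, -51, 2)
u · (v × w) = (-2)·18 + (-3)·(-51) + (-9)·2 = -36 + 153 - 18 = 99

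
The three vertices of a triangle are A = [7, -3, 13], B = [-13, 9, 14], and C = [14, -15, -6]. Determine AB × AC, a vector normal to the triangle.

(-216, -373, 156)

AB = (-20, 12, 1)
AC = (7, -12, -19)
i: 12·(-19) - 1·(-12) = -228 - (-12) = -216
j: 1·7 - (-20)·(-19) = 7 - 380 = -373
k: (-20)·(-12) - 12·7 = 240 - 84 = 156
AB × AC = (-216, -373, 156)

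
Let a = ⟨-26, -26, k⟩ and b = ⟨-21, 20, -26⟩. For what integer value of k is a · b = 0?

1

a · b = (-26)·(-21) + (-26)·20 + k·(-26) = 26 - 26k
Set equal to 0: -26k = -26, so k = 1.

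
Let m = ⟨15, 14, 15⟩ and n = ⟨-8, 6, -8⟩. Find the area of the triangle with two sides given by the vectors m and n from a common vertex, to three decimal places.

142.836

i: 14·(-8) - 15·6 = -112 - 90 = -202
j: 15·(-8) - 15·(-8) = -120 - (-120) = 0
k: 15·6 - 14·(-8) = 90 - (-112) = 202
m × n = (-202, 0, 202)
|m × n| = √((-202)² + 0² + 202²) = √81608 ≈ 285.6711
area = ½ · 285.6711 ≈ 142.836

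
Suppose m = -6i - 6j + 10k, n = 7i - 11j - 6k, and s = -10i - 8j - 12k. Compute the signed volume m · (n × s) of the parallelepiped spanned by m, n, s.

n × s:
i: (-11)·(-12) - (-6)·(-8) = 132 - 48 = 84
j: (-6)·(-10) - 7·(-12) = 60 - (-84) = 144
k: 7·(-8) - (-11)·(-10) = -56 - 110 = -166
n × s = (84, 144, -166)
m · (n × s) = (-6)·84 + (-6)·144 + 10·(-166) = -504 - 864 - 1660 = -3028

-3028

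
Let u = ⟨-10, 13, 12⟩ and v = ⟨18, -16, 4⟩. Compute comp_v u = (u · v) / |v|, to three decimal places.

u · v = (-10)·18 + 13·(-16) + 12·4 = -180 - 208 + 48 = -340
|v| = √(324 + 256 + 16) = √596 ≈ 24.4131
comp_v u = -340 / √596 ≈ -13.927

-13.927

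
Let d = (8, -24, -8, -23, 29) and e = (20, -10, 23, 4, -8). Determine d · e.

d · e = 8·20 + (-24)·(-10) + (-8)·23 + (-23)·4 + 29·(-8) = 160 + 240 - 184 - 92 - 232 = -108

-108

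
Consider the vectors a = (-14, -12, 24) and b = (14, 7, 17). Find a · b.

128

a · b = (-14)·14 + (-12)·7 + 24·17 = -196 - 84 + 408 = 128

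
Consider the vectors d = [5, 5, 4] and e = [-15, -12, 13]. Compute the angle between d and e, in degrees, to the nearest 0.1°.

d · e = 5·(-15) + 5·(-12) + 4·13 = -75 - 60 + 52 = -83
|d|² = 25 + 25 + 16 = 66,  |d| = √66 ≈ 8.124038
|e|² = 225 + 144 + 169 = 538,  |e| = √538 ≈ 23.194827
cos θ = -83 / (8.124038 · 23.194827) ≈ -0.44047
θ = arccos(-0.44047) ≈ 116.1°

116.1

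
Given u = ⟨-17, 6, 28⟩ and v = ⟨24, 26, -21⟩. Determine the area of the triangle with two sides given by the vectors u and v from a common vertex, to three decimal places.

i: 6·(-21) - 28·26 = -126 - 728 = -854
j: 28·24 - (-17)·(-21) = 672 - 357 = 315
k: (-17)·26 - 6·24 = -442 - 144 = -586
u × v = (-854, 315, -586)
|u × v| = √((-854)² + 315² + (-586)²) = √1171937 ≈ 1082.5604
area = ½ · 1082.5604 ≈ 541.280

541.280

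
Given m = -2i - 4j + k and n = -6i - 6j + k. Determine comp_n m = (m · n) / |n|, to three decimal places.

m · n = (-2)·(-6) + (-4)·(-6) + 1·1 = 12 + 24 + 1 = 37
|n| = √(36 + 36 + 1) = √73 ≈ 8.5440
comp_n m = 37 / √73 ≈ 4.331

4.331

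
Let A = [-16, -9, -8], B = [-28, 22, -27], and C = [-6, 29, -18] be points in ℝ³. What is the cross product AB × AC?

(412, -310, -766)

AB = (-12, 31, -19)
AC = (10, 38, -10)
i: 31·(-10) - (-19)·38 = -310 - (-722) = 412
j: (-19)·10 - (-12)·(-10) = -190 - 120 = -310
k: (-12)·38 - 31·10 = -456 - 310 = -766
AB × AC = (412, -310, -766)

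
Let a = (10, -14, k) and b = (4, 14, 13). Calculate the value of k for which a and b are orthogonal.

12

a · b = 10·4 + (-14)·14 + k·13 = -156 + 13k
Set equal to 0: 13k = 156, so k = 12.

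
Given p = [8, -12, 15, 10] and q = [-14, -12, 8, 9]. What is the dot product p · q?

p · q = 8·(-14) + (-12)·(-12) + 15·8 + 10·9 = -112 + 144 + 120 + 90 = 242

242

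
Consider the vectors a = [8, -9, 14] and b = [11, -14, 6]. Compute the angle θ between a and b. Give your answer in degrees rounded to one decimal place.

30.8

a · b = 8·11 + (-9)·(-14) + 14·6 = 88 + 126 + 84 = 298
|a|² = 64 + 81 + 196 = 341,  |a| = √341 ≈ 18.466185
|b|² = 121 + 196 + 36 = 353,  |b| = √353 ≈ 18.788294
cos θ = 298 / (18.466185 · 18.788294) ≈ 0.85892
θ = arccos(0.85892) ≈ 30.8°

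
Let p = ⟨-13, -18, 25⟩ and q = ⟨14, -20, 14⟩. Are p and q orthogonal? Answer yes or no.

p · q = (-13)·14 + (-18)·(-20) + 25·14 = -182 + 360 + 350 = 528
Nonzero, so the vectors are not orthogonal.

no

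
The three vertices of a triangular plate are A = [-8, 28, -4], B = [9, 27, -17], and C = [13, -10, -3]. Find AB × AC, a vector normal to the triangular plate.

(-495, -290, -625)

AB = (17, -1, -13)
AC = (21, -38, 1)
i: (-1)·1 - (-13)·(-38) = -1 - 494 = -495
j: (-13)·21 - 17·1 = -273 - 17 = -290
k: 17·(-38) - (-1)·21 = -646 - (-21) = -625
AB × AC = (-495, -290, -625)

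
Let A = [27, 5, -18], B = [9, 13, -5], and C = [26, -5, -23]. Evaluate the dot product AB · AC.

-127

AB = B − A = (-18, 8, 13)
AC = C − A = (-1, -10, -5)
AB · AC = (-18)·(-1) + 8·(-10) + 13·(-5) = 18 - 80 - 65 = -127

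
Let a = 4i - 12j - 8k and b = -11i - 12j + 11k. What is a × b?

(-228, 44, -180)

i: (-12)·11 - (-8)·(-12) = -132 - 96 = -228
j: (-8)·(-11) - 4·11 = 88 - 44 = 44
k: 4·(-12) - (-12)·(-11) = -48 - 132 = -180
a × b = (-228, 44, -180)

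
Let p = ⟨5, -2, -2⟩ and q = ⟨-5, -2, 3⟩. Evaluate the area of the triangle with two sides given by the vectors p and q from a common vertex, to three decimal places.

i: (-2)·3 - (-2)·(-2) = -6 - 4 = -10
j: (-2)·(-5) - 5·3 = 10 - 15 = -5
k: 5·(-2) - (-2)·(-5) = -10 - 10 = -20
p × q = (-10, -5, -20)
|p × q| = √((-10)² + (-5)² + (-20)²) = √525 ≈ 22.9129
area = ½ · 22.9129 ≈ 11.456

11.456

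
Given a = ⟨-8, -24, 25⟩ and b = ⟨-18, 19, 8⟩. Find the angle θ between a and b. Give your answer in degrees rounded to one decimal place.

96.6

a · b = (-8)·(-18) + (-24)·19 + 25·8 = 144 - 456 + 200 = -112
|a|² = 64 + 576 + 625 = 1265,  |a| = √1265 ≈ 35.566838
|b|² = 324 + 361 + 64 = 749,  |b| = √749 ≈ 27.367864
cos θ = -112 / (35.566838 · 27.367864) ≈ -0.11506
θ = arccos(-0.11506) ≈ 96.6°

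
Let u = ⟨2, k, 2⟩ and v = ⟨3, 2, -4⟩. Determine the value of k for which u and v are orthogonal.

1

u · v = 2·3 + k·2 + 2·(-4) = -2 + 2k
Set equal to 0: 2k = 2, so k = 1.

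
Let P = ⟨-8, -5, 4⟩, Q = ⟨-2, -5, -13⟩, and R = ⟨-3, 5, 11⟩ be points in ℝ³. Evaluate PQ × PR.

PQ = (6, 0, -17)
PR = (5, 10, 7)
i: 0·7 - (-17)·10 = 0 - (-170) = 170
j: (-17)·5 - 6·7 = -85 - 42 = -127
k: 6·10 - 0·5 = 60 - 0 = 60
PQ × PR = (170, -127, 60)

(170, -127, 60)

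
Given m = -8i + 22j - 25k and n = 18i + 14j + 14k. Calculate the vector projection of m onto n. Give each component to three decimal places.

(-4.676, -3.637, -3.637)

m · n = (-8)·18 + 22·14 + (-25)·14 = -144 + 308 - 350 = -186
|n|² = 324 + 196 + 196 = 716
proj_n m = (-186/716) · (18, 14, 14) ≈ (-4.676, -3.637, -3.637)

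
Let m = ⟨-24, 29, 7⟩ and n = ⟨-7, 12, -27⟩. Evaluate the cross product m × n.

i: 29·(-27) - 7·12 = -783 - 84 = -867
j: 7·(-7) - (-24)·(-27) = -49 - 648 = -697
k: (-24)·12 - 29·(-7) = -288 - (-203) = -85
m × n = (-867, -697, -85)

(-867, -697, -85)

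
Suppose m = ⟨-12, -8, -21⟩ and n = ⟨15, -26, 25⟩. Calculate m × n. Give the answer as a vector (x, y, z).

(-746, -15, 432)

i: (-8)·25 - (-21)·(-26) = -200 - 546 = -746
j: (-21)·15 - (-12)·25 = -315 - (-300) = -15
k: (-12)·(-26) - (-8)·15 = 312 - (-120) = 432
m × n = (-746, -15, 432)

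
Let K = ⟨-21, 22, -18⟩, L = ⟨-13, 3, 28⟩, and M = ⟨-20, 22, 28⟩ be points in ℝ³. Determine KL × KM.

(-874, -322, 19)

KL = (8, -19, 46)
KM = (1, 0, 46)
i: (-19)·46 - 46·0 = -874 - 0 = -874
j: 46·1 - 8·46 = 46 - 368 = -322
k: 8·0 - (-19)·1 = 0 - (-19) = 19
KL × KM = (-874, -322, 19)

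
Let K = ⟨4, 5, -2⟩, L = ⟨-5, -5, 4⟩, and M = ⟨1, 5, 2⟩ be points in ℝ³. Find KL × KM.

KL = (-9, -10, 6)
KM = (-3, 0, 4)
i: (-10)·4 - 6·0 = -40 - 0 = -40
j: 6·(-3) - (-9)·4 = -18 - (-36) = 18
k: (-9)·0 - (-10)·(-3) = 0 - 30 = -30
KL × KM = (-40, 18, -30)

(-40, 18, -30)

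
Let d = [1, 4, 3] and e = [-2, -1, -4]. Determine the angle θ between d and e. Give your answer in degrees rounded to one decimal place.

140.4

d · e = 1·(-2) + 4·(-1) + 3·(-4) = -2 - 4 - 12 = -18
|d|² = 1 + 16 + 9 = 26,  |d| = √26 ≈ 5.099020
|e|² = 4 + 1 + 16 = 21,  |e| = √21 ≈ 4.582576
cos θ = -18 / (5.099020 · 4.582576) ≈ -0.77033
θ = arccos(-0.77033) ≈ 140.4°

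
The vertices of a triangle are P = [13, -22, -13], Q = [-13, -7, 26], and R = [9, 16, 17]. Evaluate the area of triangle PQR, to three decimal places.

PQ = (-26, 15, 39),  PR = (-4, 38, 30)
i: 15·30 - 39·38 = 450 - 1482 = -1032
j: 39·(-4) - (-26)·30 = -156 - (-780) = 624
k: (-26)·38 - 15·(-4) = -988 - (-60) = -928
PQ × PR = (-1032, 624, -928)
|PQ × PR| = √2315584 ≈ 1521.7043
area = ½ · 1521.7043 ≈ 760.852

760.852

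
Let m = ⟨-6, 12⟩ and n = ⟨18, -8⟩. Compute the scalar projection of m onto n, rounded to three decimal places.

-10.357

m · n = (-6)·18 + 12·(-8) = -108 - 96 = -204
|n| = √(324 + 64) = √388 ≈ 19.6977
comp_n m = -204 / √388 ≈ -10.357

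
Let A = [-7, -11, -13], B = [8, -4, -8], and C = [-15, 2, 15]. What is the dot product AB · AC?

AB = B − A = (15, 7, 5)
AC = C − A = (-8, 13, 28)
AB · AC = 15·(-8) + 7·13 + 5·28 = -120 + 91 + 140 = 111

111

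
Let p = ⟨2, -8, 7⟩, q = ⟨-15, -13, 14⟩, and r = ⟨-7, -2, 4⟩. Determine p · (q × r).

-171

q × r:
i: (-13)·4 - 14·(-2) = -52 - (-28) = -24
j: 14·(-7) - (-15)·4 = -98 - (-60) = -38
k: (-15)·(-2) - (-13)·(-7) = 30 - 91 = -61
q × r = (-24, -38, -61)
p · (q × r) = 2·(-24) + (-8)·(-38) + 7·(-61) = -48 + 304 - 427 = -171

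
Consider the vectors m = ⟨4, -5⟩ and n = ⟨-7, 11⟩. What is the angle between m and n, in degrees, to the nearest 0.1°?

m · n = 4·(-7) + (-5)·11 = -28 - 55 = -83
|m|² = 16 + 25 = 41,  |m| = √41 ≈ 6.403124
|n|² = 49 + 121 = 170,  |n| = √170 ≈ 13.038405
cos θ = -83 / (6.403124 · 13.038405) ≈ -0.99417
θ = arccos(-0.99417) ≈ 173.8°

173.8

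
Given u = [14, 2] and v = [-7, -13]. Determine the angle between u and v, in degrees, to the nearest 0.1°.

u · v = 14·(-7) + 2·(-13) = -98 - 26 = -124
|u|² = 196 + 4 = 200,  |u| = √200 ≈ 14.142136
|v|² = 49 + 169 = 218,  |v| = √218 ≈ 14.764823
cos θ = -124 / (14.142136 · 14.764823) ≈ -0.59385
θ = arccos(-0.59385) ≈ 126.4°

126.4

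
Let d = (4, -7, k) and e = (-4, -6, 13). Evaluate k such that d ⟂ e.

-2

d · e = 4·(-4) + (-7)·(-6) + k·13 = 26 + 13k
Set equal to 0: 13k = -26, so k = -2.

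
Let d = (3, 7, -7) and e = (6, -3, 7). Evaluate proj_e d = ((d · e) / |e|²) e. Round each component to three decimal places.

d · e = 3·6 + 7·(-3) + (-7)·7 = 18 - 21 - 49 = -52
|e|² = 36 + 9 + 49 = 94
proj_e d = (-52/94) · (6, -3, 7) ≈ (-3.319, 1.660, -3.872)

(-3.319, 1.660, -3.872)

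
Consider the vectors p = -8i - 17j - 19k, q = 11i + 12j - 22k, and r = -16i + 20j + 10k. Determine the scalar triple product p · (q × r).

q × r:
i: 12·10 - (-22)·20 = 120 - (-440) = 560
j: (-22)·(-16) - 11·10 = 352 - 110 = 242
k: 11·20 - 12·(-16) = 220 - (-192) = 412
q × r = (560, 242, 412)
p · (q × r) = (-8)·560 + (-17)·242 + (-19)·412 = -4480 - 4114 - 7828 = -16422

-16422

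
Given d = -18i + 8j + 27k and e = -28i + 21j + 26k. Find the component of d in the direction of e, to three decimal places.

d · e = (-18)·(-28) + 8·21 + 27·26 = 504 + 168 + 702 = 1374
|e| = √(784 + 441 + 676) = √1901 ≈ 43.6005
comp_e d = 1374 / √1901 ≈ 31.513

31.513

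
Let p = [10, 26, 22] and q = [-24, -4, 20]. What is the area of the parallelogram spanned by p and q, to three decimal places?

1113.869

i: 26·20 - 22·(-4) = 520 - (-88) = 608
j: 22·(-24) - 10·20 = -528 - 200 = -728
k: 10·(-4) - 26·(-24) = -40 - (-624) = 584
p × q = (608, -728, 584)
|p × q| = √(608² + (-728)² + 584²) = √1240704 ≈ 1113.8689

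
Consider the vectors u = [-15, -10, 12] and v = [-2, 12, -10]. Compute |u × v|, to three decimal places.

268.723

i: (-10)·(-10) - 12·12 = 100 - 144 = -44
j: 12·(-2) - (-15)·(-10) = -24 - 150 = -174
k: (-15)·12 - (-10)·(-2) = -180 - 20 = -200
u × v = (-44, -174, -200)
|u × v| = √((-44)² + (-174)² + (-200)²) = √72212 ≈ 268.7229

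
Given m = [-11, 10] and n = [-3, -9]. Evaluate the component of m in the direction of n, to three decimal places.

-6.008

m · n = (-11)·(-3) + 10·(-9) = 33 - 90 = -57
|n| = √(9 + 81) = √90 ≈ 9.4868
comp_n m = -57 / √90 ≈ -6.008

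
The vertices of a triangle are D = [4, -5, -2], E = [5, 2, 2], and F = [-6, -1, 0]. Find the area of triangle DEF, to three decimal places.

DE = (1, 7, 4),  DF = (-10, 4, 2)
i: 7·2 - 4·4 = 14 - 16 = -2
j: 4·(-10) - 1·2 = -40 - 2 = -42
k: 1·4 - 7·(-10) = 4 - (-70) = 74
DE × DF = (-2, -42, 74)
|DE × DF| = √7244 ≈ 85.1117
area = ½ · 85.1117 ≈ 42.556

42.556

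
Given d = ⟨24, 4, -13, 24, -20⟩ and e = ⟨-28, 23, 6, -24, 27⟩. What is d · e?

d · e = 24·(-28) + 4·23 + (-13)·6 + 24·(-24) + (-20)·27 = -672 + 92 - 78 - 576 - 540 = -1774

-1774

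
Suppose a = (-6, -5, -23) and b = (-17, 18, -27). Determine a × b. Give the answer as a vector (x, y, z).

i: (-5)·(-27) - (-23)·18 = 135 - (-414) = 549
j: (-23)·(-17) - (-6)·(-27) = 391 - 162 = 229
k: (-6)·18 - (-5)·(-17) = -108 - 85 = -193
a × b = (549, 229, -193)

(549, 229, -193)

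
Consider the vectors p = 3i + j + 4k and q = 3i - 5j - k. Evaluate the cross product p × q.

i: 1·(-1) - 4·(-5) = -1 - (-20) = 19
j: 4·3 - 3·(-1) = 12 - (-3) = 15
k: 3·(-5) - 1·3 = -15 - 3 = -18
p × q = (19, 15, -18)

(19, 15, -18)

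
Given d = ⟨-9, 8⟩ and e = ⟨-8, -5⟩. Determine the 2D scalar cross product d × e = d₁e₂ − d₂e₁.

109

(-9)·(-5) - 8·(-8) = 45 - (-64) = 109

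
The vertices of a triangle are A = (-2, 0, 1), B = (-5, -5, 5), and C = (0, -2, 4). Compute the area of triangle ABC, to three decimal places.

12.186

AB = (-3, -5, 4),  AC = (2, -2, 3)
i: (-5)·3 - 4·(-2) = -15 - (-8) = -7
j: 4·2 - (-3)·3 = 8 - (-9) = 17
k: (-3)·(-2) - (-5)·2 = 6 - (-10) = 16
AB × AC = (-7, 17, 16)
|AB × AC| = √594 ≈ 24.3721
area = ½ · 24.3721 ≈ 12.186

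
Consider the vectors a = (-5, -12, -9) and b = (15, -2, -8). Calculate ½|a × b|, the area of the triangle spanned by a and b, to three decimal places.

i: (-12)·(-8) - (-9)·(-2) = 96 - 18 = 78
j: (-9)·15 - (-5)·(-8) = -135 - 40 = -175
k: (-5)·(-2) - (-12)·15 = 10 - (-180) = 190
a × b = (78, -175, 190)
|a × b| = √(78² + (-175)² + 190²) = √72809 ≈ 269.8314
area = ½ · 269.8314 ≈ 134.916

134.916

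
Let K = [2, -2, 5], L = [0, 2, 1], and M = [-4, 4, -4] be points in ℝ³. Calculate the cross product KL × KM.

KL = (-2, 4, -4)
KM = (-6, 6, -9)
i: 4·(-9) - (-4)·6 = -36 - (-24) = -12
j: (-4)·(-6) - (-2)·(-9) = 24 - 18 = 6
k: (-2)·6 - 4·(-6) = -12 - (-24) = 12
KL × KM = (-12, 6, 12)

(-12, 6, 12)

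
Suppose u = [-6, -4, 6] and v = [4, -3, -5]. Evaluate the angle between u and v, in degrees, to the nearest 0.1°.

129.3

u · v = (-6)·4 + (-4)·(-3) + 6·(-5) = -24 + 12 - 30 = -42
|u|² = 36 + 16 + 36 = 88,  |u| = √88 ≈ 9.380832
|v|² = 16 + 9 + 25 = 50,  |v| = √50 ≈ 7.071068
cos θ = -42 / (9.380832 · 7.071068) ≈ -0.63317
θ = arccos(-0.63317) ≈ 129.3°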